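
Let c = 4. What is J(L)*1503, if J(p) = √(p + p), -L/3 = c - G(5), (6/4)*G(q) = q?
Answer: 3006*I ≈ 3006.0*I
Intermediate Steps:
G(q) = 2*q/3
L = -2 (L = -3*(4 - 2*5/3) = -3*(4 - 1*10/3) = -3*(4 - 10/3) = -3*⅔ = -2)
J(p) = √2*√p (J(p) = √(2*p) = √2*√p)
J(L)*1503 = (√2*√(-2))*1503 = (√2*(I*√2))*1503 = (2*I)*1503 = 3006*I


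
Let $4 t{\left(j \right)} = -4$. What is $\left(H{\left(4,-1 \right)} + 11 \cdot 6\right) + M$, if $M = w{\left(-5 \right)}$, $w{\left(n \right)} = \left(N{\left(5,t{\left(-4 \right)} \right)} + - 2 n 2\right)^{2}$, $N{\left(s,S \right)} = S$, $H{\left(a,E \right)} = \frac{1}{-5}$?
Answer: $\frac{2134}{5} \approx 426.8$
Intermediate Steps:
$t{\left(j \right)} = -1$ ($t{\left(j \right)} = \frac{1}{4} \left(-4\right) = -1$)
$H{\left(a,E \right)} = - \frac{1}{5}$
$w{\left(n \right)} = \left(-1 - 4 n\right)^{2}$ ($w{\left(n \right)} = \left(-1 + - 2 n 2\right)^{2} = \left(-1 - 4 n\right)^{2}$)
$M = 361$ ($M = \left(1 + 4 \left(-5\right)\right)^{2} = \left(1 - 20\right)^{2} = \left(-19\right)^{2} = 361$)
$\left(H{\left(4,-1 \right)} + 11 \cdot 6\right) + M = \left(- \frac{1}{5} + 11 \cdot 6\right) + 361 = \left(- \frac{1}{5} + 66\right) + 361 = \frac{329}{5} + 361 = \frac{2134}{5}$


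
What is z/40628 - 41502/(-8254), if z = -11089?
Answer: 797307325/167671756 ≈ 4.7552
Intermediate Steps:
z/40628 - 41502/(-8254) = -11089/40628 - 41502/(-8254) = -11089*1/40628 - 41502*(-1/8254) = -11089/40628 + 20751/4127 = 797307325/167671756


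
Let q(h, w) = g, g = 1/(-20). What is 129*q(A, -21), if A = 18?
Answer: -129/20 ≈ -6.4500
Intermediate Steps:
g = -1/20 ≈ -0.050000
q(h, w) = -1/20
129*q(A, -21) = 129*(-1/20) = -129/20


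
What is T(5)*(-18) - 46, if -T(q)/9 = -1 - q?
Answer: -1018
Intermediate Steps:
T(q) = 9 + 9*q (T(q) = -9*(-1 - q) = 9 + 9*q)
T(5)*(-18) - 46 = (9 + 9*5)*(-18) - 46 = (9 + 45)*(-18) - 46 = 54*(-18) - 46 = -972 - 46 = -1018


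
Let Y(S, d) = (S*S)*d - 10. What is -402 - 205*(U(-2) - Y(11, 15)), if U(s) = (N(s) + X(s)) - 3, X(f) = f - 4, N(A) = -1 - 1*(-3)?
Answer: 371058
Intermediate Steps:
Y(S, d) = -10 + d*S² (Y(S, d) = S²*d - 10 = d*S² - 10 = -10 + d*S²)
N(A) = 2 (N(A) = -1 + 3 = 2)
X(f) = -4 + f
U(s) = -5 + s (U(s) = (2 + (-4 + s)) - 3 = (-2 + s) - 3 = -5 + s)
-402 - 205*(U(-2) - Y(11, 15)) = -402 - 205*((-5 - 2) - (-10 + 15*11²)) = -402 - 205*(-7 - (-10 + 15*121)) = -402 - 205*(-7 - (-10 + 1815)) = -402 - 205*(-7 - 1*1805) = -402 - 205*(-7 - 1805) = -402 - 205*(-1812) = -402 + 371460 = 371058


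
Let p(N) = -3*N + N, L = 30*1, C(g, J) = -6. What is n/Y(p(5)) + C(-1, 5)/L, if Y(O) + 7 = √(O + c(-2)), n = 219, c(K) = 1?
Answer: -7723/290 - 657*I/58 ≈ -26.631 - 11.328*I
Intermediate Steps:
L = 30
p(N) = -2*N
Y(O) = -7 + √(1 + O) (Y(O) = -7 + √(O + 1) = -7 + √(1 + O))
n/Y(p(5)) + C(-1, 5)/L = 219/(-7 + √(1 - 2*5)) - 6/30 = 219/(-7 + √(1 - 10)) - 6*1/30 = 219/(-7 + √(-9)) - ⅕ = 219/(-7 + 3*I) - ⅕ = 219*((-7 - 3*I)/58) - ⅕ = 219*(-7 - 3*I)/58 - ⅕ = -⅕ + 219*(-7 - 3*I)/58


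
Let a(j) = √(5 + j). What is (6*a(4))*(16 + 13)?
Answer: 522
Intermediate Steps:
(6*a(4))*(16 + 13) = (6*√(5 + 4))*(16 + 13) = (6*√9)*29 = (6*3)*29 = 18*29 = 522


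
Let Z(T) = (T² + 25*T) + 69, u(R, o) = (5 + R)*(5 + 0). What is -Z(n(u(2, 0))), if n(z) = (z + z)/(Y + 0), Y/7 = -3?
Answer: 29/9 ≈ 3.2222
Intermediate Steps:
u(R, o) = 25 + 5*R (u(R, o) = (5 + R)*5 = 25 + 5*R)
Y = -21 (Y = 7*(-3) = -21)
n(z) = -2*z/21 (n(z) = (z + z)/(-21 + 0) = (2*z)/(-21) = (2*z)*(-1/21) = -2*z/21)
Z(T) = 69 + T² + 25*T
-Z(n(u(2, 0))) = -(69 + (-2*(25 + 5*2)/21)² + 25*(-2*(25 + 5*2)/21)) = -(69 + (-2*(25 + 10)/21)² + 25*(-2*(25 + 10)/21)) = -(69 + (-2/21*35)² + 25*(-2/21*35)) = -(69 + (-10/3)² + 25*(-10/3)) = -(69 + 100/9 - 250/3) = -1*(-29/9) = 29/9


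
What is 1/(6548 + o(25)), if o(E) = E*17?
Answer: 1/6973 ≈ 0.00014341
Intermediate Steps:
o(E) = 17*E
1/(6548 + o(25)) = 1/(6548 + 17*25) = 1/(6548 + 425) = 1/6973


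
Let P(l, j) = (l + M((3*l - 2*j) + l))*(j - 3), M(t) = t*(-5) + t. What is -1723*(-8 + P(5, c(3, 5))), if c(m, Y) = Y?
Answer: 134394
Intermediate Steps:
M(t) = -4*t (M(t) = -5*t + t = -4*t)
P(l, j) = (-3 + j)*(-15*l + 8*j) (P(l, j) = (l - 4*((3*l - 2*j) + l))*(j - 3) = (l - 4*((-2*j + 3*l) + l))*(-3 + j) = (l - 4*(-2*j + 4*l))*(-3 + j) = (l + (-16*l + 8*j))*(-3 + j) = (-15*l + 8*j)*(-3 + j) = (-3 + j)*(-15*l + 8*j))
-1723*(-8 + P(5, c(3, 5))) = -1723*(-8 + (-24*5 + 8*5**2 + 45*5 - 15*5*5)) = -1723*(-8 + (-120 + 8*25 + 225 - 375)) = -1723*(-8 + (-120 + 200 + 225 - 375)) = -1723*(-8 - 70) = -1723*(-78) = 134394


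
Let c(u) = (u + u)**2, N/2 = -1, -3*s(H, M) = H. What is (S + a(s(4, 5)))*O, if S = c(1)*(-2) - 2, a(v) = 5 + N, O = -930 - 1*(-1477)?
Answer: -3829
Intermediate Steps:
s(H, M) = -H/3
N = -2 (N = 2*(-1) = -2)
c(u) = 4*u**2 (c(u) = (2*u)**2 = 4*u**2)
O = 547 (O = -930 + 1477 = 547)
a(v) = 3 (a(v) = 5 - 2 = 3)
S = -10 (S = (4*1**2)*(-2) - 2 = (4*1)*(-2) - 2 = 4*(-2) - 2 = -8 - 2 = -10)
(S + a(s(4, 5)))*O = (-10 + 3)*547 = -7*547 = -3829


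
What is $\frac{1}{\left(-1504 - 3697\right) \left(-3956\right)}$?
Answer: $\frac{1}{20575156} \approx 4.8602 \cdot 10^{-8}$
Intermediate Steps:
$\frac{1}{\left(-1504 - 3697\right) \left(-3956\right)} = \frac{1}{-5201} \left(- \frac{1}{3956}\right) = \left(- \frac{1}{5201}\right) \left(- \frac{1}{3956}\right) = \frac{1}{20575156}$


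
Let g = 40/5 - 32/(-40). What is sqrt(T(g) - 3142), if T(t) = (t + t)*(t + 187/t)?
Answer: 4*I*sqrt(4083)/5 ≈ 51.119*I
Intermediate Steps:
g = 44/5 (g = 40*(1/5) - 32*(-1/40) = 8 + 4/5 = 44/5 ≈ 8.8000)
T(t) = 2*t*(t + 187/t) (T(t) = (2*t)*(t + 187/t) = 2*t*(t + 187/t))
sqrt(T(g) - 3142) = sqrt((374 + 2*(44/5)**2) - 3142) = sqrt((374 + 2*(1936/25)) - 3142) = sqrt((374 + 3872/25) - 3142) = sqrt(13222/25 - 3142) = sqrt(-65328/25) = 4*I*sqrt(4083)/5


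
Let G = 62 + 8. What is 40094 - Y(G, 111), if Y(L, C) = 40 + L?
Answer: 39984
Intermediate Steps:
G = 70
40094 - Y(G, 111) = 40094 - (40 + 70) = 40094 - 1*110 = 40094 - 110 = 39984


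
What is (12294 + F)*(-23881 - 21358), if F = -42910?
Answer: 1385037224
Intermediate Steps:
(12294 + F)*(-23881 - 21358) = (12294 - 42910)*(-23881 - 21358) = -30616*(-45239) = 1385037224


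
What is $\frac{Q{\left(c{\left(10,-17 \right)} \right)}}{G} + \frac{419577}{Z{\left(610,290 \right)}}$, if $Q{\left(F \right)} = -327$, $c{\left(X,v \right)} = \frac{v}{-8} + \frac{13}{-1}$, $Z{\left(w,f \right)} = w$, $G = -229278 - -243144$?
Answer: $\frac{484804601}{704855} \approx 687.81$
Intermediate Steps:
$G = 13866$ ($G = -229278 + 243144 = 13866$)
$c{\left(X,v \right)} = -13 - \frac{v}{8}$ ($c{\left(X,v \right)} = v \left(- \frac{1}{8}\right) + 13 \left(-1\right) = - \frac{v}{8} - 13 = -13 - \frac{v}{8}$)
$\frac{Q{\left(c{\left(10,-17 \right)} \right)}}{G} + \frac{419577}{Z{\left(610,290 \right)}} = - \frac{327}{13866} + \frac{419577}{610} = \left(-327\right) \frac{1}{13866} + 419577 \cdot \frac{1}{610} = - \frac{109}{4622} + \frac{419577}{610} = \frac{484804601}{704855}$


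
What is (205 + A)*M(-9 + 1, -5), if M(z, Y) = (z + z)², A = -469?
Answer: -67584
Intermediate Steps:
M(z, Y) = 4*z² (M(z, Y) = (2*z)² = 4*z²)
(205 + A)*M(-9 + 1, -5) = (205 - 469)*(4*(-9 + 1)²) = -1056*(-8)² = -1056*64 = -264*256 = -67584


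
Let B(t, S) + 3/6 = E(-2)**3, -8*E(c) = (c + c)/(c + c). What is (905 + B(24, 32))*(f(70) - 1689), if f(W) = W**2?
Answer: 1487023733/512 ≈ 2.9043e+6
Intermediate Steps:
E(c) = -1/8 (E(c) = -(c + c)/(8*(c + c)) = -2*c/(8*(2*c)) = -2*c*1/(2*c)/8 = -1/8*1 = -1/8)
B(t, S) = -257/512 (B(t, S) = -1/2 + (-1/8)**3 = -1/2 - 1/512 = -257/512)
(905 + B(24, 32))*(f(70) - 1689) = (905 - 257/512)*(70**2 - 1689) = 463103*(4900 - 1689)/512 = (463103/512)*3211 = 1487023733/512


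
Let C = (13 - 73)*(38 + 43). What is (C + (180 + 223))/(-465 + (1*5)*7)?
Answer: 4457/430 ≈ 10.365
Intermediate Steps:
C = -4860 (C = -60*81 = -4860)
(C + (180 + 223))/(-465 + (1*5)*7) = (-4860 + (180 + 223))/(-465 + (1*5)*7) = (-4860 + 403)/(-465 + 5*7) = -4457/(-465 + 35) = -4457/(-430) = -4457*(-1/430) = 4457/430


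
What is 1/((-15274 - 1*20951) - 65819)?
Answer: -1/102044 ≈ -9.7997e-6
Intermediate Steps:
1/((-15274 - 1*20951) - 65819) = 1/((-15274 - 20951) - 65819) = 1/(-36225 - 65819) = 1/(-102044) = -1/102044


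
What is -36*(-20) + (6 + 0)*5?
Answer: 750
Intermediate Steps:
-36*(-20) + (6 + 0)*5 = 720 + 6*5 = 720 + 30 = 750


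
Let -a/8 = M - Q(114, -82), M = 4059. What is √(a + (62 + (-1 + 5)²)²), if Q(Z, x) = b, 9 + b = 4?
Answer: 2*I*√6607 ≈ 162.57*I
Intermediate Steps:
b = -5 (b = -9 + 4 = -5)
Q(Z, x) = -5
a = -32512 (a = -8*(4059 - 1*(-5)) = -8*(4059 + 5) = -8*4064 = -32512)
√(a + (62 + (-1 + 5)²)²) = √(-32512 + (62 + (-1 + 5)²)²) = √(-32512 + (62 + 4²)²) = √(-32512 + (62 + 16)²) = √(-32512 + 78²) = √(-32512 + 6084) = √(-26428) = 2*I*√6607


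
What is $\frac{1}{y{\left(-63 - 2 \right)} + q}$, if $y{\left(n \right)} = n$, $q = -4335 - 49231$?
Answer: $- \frac{1}{53631} \approx -1.8646 \cdot 10^{-5}$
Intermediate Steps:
$q = -53566$
$\frac{1}{y{\left(-63 - 2 \right)} + q} = \frac{1}{\left(-63 - 2\right) - 53566} = \frac{1}{-65 - 53566} = \frac{1}{-53631} = - \frac{1}{53631}$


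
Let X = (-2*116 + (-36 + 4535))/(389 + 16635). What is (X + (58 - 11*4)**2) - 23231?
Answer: -392143573/17024 ≈ -23035.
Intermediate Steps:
X = 4267/17024 (X = (-232 + 4499)/17024 = 4267*(1/17024) = 4267/17024 ≈ 0.25065)
(X + (58 - 11*4)**2) - 23231 = (4267/17024 + (58 - 11*4)**2) - 23231 = (4267/17024 + (58 - 44)**2) - 23231 = (4267/17024 + 14**2) - 23231 = (4267/17024 + 196) - 23231 = 3340971/17024 - 23231 = -392143573/17024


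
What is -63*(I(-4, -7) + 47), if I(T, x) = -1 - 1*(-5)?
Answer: -3213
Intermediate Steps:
I(T, x) = 4 (I(T, x) = -1 + 5 = 4)
-63*(I(-4, -7) + 47) = -63*(4 + 47) = -63*51 = -3213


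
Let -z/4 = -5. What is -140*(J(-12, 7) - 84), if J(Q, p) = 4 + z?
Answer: 8400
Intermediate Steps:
z = 20 (z = -4*(-5) = 20)
J(Q, p) = 24 (J(Q, p) = 4 + 20 = 24)
-140*(J(-12, 7) - 84) = -140*(24 - 84) = -140*(-60) = 8400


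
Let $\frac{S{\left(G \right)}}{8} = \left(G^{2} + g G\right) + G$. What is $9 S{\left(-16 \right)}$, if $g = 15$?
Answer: $0$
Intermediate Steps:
$S{\left(G \right)} = 8 G^{2} + 128 G$ ($S{\left(G \right)} = 8 \left(\left(G^{2} + 15 G\right) + G\right) = 8 \left(G^{2} + 16 G\right) = 8 G^{2} + 128 G$)
$9 S{\left(-16 \right)} = 9 \cdot 8 \left(-16\right) \left(16 - 16\right) = 9 \cdot 8 \left(-16\right) 0 = 9 \cdot 0 = 0$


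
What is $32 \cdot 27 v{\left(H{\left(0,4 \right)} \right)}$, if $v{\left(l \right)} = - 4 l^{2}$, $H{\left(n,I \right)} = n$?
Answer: $0$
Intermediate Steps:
$32 \cdot 27 v{\left(H{\left(0,4 \right)} \right)} = 32 \cdot 27 \left(- 4 \cdot 0^{2}\right) = 864 \left(\left(-4\right) 0\right) = 864 \cdot 0 = 0$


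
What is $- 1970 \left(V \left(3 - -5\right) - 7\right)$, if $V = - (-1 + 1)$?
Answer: $13790$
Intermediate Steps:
$V = 0$ ($V = \left(-1\right) 0 = 0$)
$- 1970 \left(V \left(3 - -5\right) - 7\right) = - 1970 \left(0 \left(3 - -5\right) - 7\right) = - 1970 \left(0 \left(3 + 5\right) - 7\right) = - 1970 \left(0 \cdot 8 - 7\right) = - 1970 \left(0 - 7\right) = \left(-1970\right) \left(-7\right) = 13790$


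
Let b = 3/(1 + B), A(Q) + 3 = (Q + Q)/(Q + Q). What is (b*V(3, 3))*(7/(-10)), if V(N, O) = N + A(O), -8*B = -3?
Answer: -84/55 ≈ -1.5273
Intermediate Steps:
B = 3/8 (B = -⅛*(-3) = 3/8 ≈ 0.37500)
A(Q) = -2 (A(Q) = -3 + (Q + Q)/(Q + Q) = -3 + (2*Q)/((2*Q)) = -3 + (2*Q)*(1/(2*Q)) = -3 + 1 = -2)
V(N, O) = -2 + N (V(N, O) = N - 2 = -2 + N)
b = 24/11 (b = 3/(1 + 3/8) = 3/(11/8) = (8/11)*3 = 24/11 ≈ 2.1818)
(b*V(3, 3))*(7/(-10)) = (24*(-2 + 3)/11)*(7/(-10)) = ((24/11)*1)*(7*(-⅒)) = (24/11)*(-7/10) = -84/55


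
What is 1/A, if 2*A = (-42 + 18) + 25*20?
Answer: 1/238 ≈ 0.0042017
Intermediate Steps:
A = 238 (A = ((-42 + 18) + 25*20)/2 = (-24 + 500)/2 = (½)*476 = 238)
1/A = 1/238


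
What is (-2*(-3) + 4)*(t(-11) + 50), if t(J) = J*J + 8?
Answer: 1790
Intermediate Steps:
t(J) = 8 + J**2 (t(J) = J**2 + 8 = 8 + J**2)
(-2*(-3) + 4)*(t(-11) + 50) = (-2*(-3) + 4)*((8 + (-11)**2) + 50) = (6 + 4)*((8 + 121) + 50) = 10*(129 + 50) = 10*179 = 1790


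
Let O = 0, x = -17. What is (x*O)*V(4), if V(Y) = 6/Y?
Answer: 0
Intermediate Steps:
(x*O)*V(4) = (-17*0)*(6/4) = 0*(6*(¼)) = 0*(3/2) = 0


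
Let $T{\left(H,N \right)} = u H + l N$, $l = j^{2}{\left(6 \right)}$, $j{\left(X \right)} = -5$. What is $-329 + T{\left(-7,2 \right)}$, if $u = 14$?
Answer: $-377$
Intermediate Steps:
$l = 25$ ($l = \left(-5\right)^{2} = 25$)
$T{\left(H,N \right)} = 14 H + 25 N$
$-329 + T{\left(-7,2 \right)} = -329 + \left(14 \left(-7\right) + 25 \cdot 2\right) = -329 + \left(-98 + 50\right) = -329 - 48 = -377$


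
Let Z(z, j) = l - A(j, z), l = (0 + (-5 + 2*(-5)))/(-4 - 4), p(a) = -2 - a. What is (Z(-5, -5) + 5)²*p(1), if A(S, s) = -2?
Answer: -15123/64 ≈ -236.30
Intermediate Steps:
l = 15/8 (l = (0 + (-5 - 10))/(-8) = (0 - 15)*(-⅛) = -15*(-⅛) = 15/8 ≈ 1.8750)
Z(z, j) = 31/8 (Z(z, j) = 15/8 - 1*(-2) = 15/8 + 2 = 31/8)
(Z(-5, -5) + 5)²*p(1) = (31/8 + 5)²*(-2 - 1*1) = (71/8)²*(-2 - 1) = (5041/64)*(-3) = -15123/64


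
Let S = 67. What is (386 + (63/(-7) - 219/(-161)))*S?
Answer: 4081372/161 ≈ 25350.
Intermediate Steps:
(386 + (63/(-7) - 219/(-161)))*S = (386 + (63/(-7) - 219/(-161)))*67 = (386 + (63*(-⅐) - 219*(-1/161)))*67 = (386 + (-9 + 219/161))*67 = (386 - 1230/161)*67 = (60916/161)*67 = 4081372/161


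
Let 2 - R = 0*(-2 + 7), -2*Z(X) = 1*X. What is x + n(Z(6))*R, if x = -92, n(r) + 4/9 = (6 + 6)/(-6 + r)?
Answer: -860/9 ≈ -95.556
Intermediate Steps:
Z(X) = -X/2
n(r) = -4/9 + 12/(-6 + r) (n(r) = -4/9 + (6 + 6)/(-6 + r) = -4/9 + 12/(-6 + r))
R = 2 (R = 2 - 0*(-2 + 7) = 2 - 0*5 = 2 - 1*0 = 2 + 0 = 2)
x + n(Z(6))*R = -92 + (4*(33 - (-1)*6/2)/(9*(-6 - 1/2*6)))*2 = -92 + (4*(33 - 1*(-3))/(9*(-6 - 3)))*2 = -92 + ((4/9)*(33 + 3)/(-9))*2 = -92 + ((4/9)*(-1/9)*36)*2 = -92 - 16/9*2 = -92 - 32/9 = -860/9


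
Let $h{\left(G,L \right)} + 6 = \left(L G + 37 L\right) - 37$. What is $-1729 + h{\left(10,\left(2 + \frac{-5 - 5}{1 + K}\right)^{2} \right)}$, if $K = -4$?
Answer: $- \frac{3916}{9} \approx -435.11$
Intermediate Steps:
$h{\left(G,L \right)} = -43 + 37 L + G L$ ($h{\left(G,L \right)} = -6 - \left(37 - 37 L - L G\right) = -6 - \left(37 - 37 L - G L\right) = -6 + \left(-37 + 37 L + G L\right) = -43 + 37 L + G L$)
$-1729 + h{\left(10,\left(2 + \frac{-5 - 5}{1 + K}\right)^{2} \right)} = -1729 + \left(-43 + 37 \left(2 + \frac{-5 - 5}{1 - 4}\right)^{2} + 10 \left(2 + \frac{-5 - 5}{1 - 4}\right)^{2}\right) = -1729 + \left(-43 + 37 \left(2 - \frac{10}{-3}\right)^{2} + 10 \left(2 - \frac{10}{-3}\right)^{2}\right) = -1729 + \left(-43 + 37 \left(2 - - \frac{10}{3}\right)^{2} + 10 \left(2 - - \frac{10}{3}\right)^{2}\right) = -1729 + \left(-43 + 37 \left(2 + \frac{10}{3}\right)^{2} + 10 \left(2 + \frac{10}{3}\right)^{2}\right) = -1729 + \left(-43 + 37 \left(\frac{16}{3}\right)^{2} + 10 \left(\frac{16}{3}\right)^{2}\right) = -1729 + \left(-43 + 37 \cdot \frac{256}{9} + 10 \cdot \frac{256}{9}\right) = -1729 + \left(-43 + \frac{9472}{9} + \frac{2560}{9}\right) = -1729 + \frac{11645}{9} = - \frac{3916}{9}$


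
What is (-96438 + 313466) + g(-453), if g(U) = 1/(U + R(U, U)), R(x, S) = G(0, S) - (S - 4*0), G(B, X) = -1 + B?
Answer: 217027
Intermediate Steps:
R(x, S) = -1 - S (R(x, S) = (-1 + 0) - (S - 4*0) = -1 - (S + 0) = -1 - S)
g(U) = -1 (g(U) = 1/(U + (-1 - U)) = 1/(-1) = -1)
(-96438 + 313466) + g(-453) = (-96438 + 313466) - 1 = 217028 - 1 = 217027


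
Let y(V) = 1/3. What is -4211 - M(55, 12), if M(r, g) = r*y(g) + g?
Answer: -12724/3 ≈ -4241.3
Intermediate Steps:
y(V) = ⅓
M(r, g) = g + r/3 (M(r, g) = r*(⅓) + g = r/3 + g = g + r/3)
-4211 - M(55, 12) = -4211 - (12 + (⅓)*55) = -4211 - (12 + 55/3) = -4211 - 1*91/3 = -4211 - 91/3 = -12724/3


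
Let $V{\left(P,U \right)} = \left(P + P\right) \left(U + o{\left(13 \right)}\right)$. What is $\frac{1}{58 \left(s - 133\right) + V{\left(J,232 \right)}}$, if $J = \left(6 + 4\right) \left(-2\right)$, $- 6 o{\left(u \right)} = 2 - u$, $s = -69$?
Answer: $- \frac{3}{63208} \approx -4.7462 \cdot 10^{-5}$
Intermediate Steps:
$o{\left(u \right)} = - \frac{1}{3} + \frac{u}{6}$ ($o{\left(u \right)} = - \frac{2 - u}{6} = - \frac{1}{3} + \frac{u}{6}$)
$J = -20$ ($J = 10 \left(-2\right) = -20$)
$V{\left(P,U \right)} = 2 P \left(\frac{11}{6} + U\right)$ ($V{\left(P,U \right)} = \left(P + P\right) \left(U + \left(- \frac{1}{3} + \frac{1}{6} \cdot 13\right)\right) = 2 P \left(U + \left(- \frac{1}{3} + \frac{13}{6}\right)\right) = 2 P \left(U + \frac{11}{6}\right) = 2 P \left(\frac{11}{6} + U\right)$)
$\frac{1}{58 \left(s - 133\right) + V{\left(J,232 \right)}} = \frac{1}{58 \left(-69 - 133\right) + \frac{1}{3} \left(-20\right) \left(11 + 6 \cdot 232\right)} = \frac{1}{58 \left(-202\right) + \frac{1}{3} \left(-20\right) \left(11 + 1392\right)} = \frac{1}{-11716 + \frac{1}{3} \left(-20\right) 1403} = \frac{1}{-11716 - \frac{28060}{3}} = \frac{1}{- \frac{63208}{3}} = - \frac{3}{63208}$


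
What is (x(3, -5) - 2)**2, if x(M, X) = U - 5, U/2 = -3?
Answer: 169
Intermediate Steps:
U = -6 (U = 2*(-3) = -6)
x(M, X) = -11 (x(M, X) = -6 - 5 = -11)
(x(3, -5) - 2)**2 = (-11 - 2)**2 = (-13)**2 = 169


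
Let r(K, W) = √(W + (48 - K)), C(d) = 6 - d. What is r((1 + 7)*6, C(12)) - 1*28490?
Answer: -28490 + I*√6 ≈ -28490.0 + 2.4495*I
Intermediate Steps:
r(K, W) = √(48 + W - K)
r((1 + 7)*6, C(12)) - 1*28490 = √(48 + (6 - 1*12) - (1 + 7)*6) - 1*28490 = √(48 + (6 - 12) - 8*6) - 28490 = √(48 - 6 - 1*48) - 28490 = √(48 - 6 - 48) - 28490 = √(-6) - 28490 = I*√6 - 28490 = -28490 + I*√6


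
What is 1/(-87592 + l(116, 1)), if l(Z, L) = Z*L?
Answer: -1/87476 ≈ -1.1432e-5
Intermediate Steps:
l(Z, L) = L*Z
1/(-87592 + l(116, 1)) = 1/(-87592 + 1*116) = 1/(-87592 + 116) = 1/(-87476) = -1/87476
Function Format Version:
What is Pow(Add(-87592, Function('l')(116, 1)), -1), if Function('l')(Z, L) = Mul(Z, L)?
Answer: Rational(-1, 87476) ≈ -1.1432e-5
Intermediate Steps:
Function('l')(Z, L) = Mul(L, Z)
Pow(Add(-87592, Function('l')(116, 1)), -1) = Pow(Add(-87592, Mul(1, 116)), -1) = Pow(Add(-87592, 116), -1) = Pow(-87476, -1) = Rational(-1, 87476)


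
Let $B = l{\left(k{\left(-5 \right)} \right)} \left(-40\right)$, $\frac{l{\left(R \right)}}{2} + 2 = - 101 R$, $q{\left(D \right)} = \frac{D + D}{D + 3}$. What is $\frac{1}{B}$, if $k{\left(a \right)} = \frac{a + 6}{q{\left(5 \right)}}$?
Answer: $\frac{1}{6624} \approx 0.00015097$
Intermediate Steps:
$q{\left(D \right)} = \frac{2 D}{3 + D}$
$k{\left(a \right)} = \frac{24}{5} + \frac{4 a}{5}$ ($k{\left(a \right)} = \frac{a + 6}{2 \cdot 5 \frac{1}{3 + 5}} = \frac{6 + a}{2 \cdot 5 \cdot \frac{1}{8}} = \frac{6 + a}{\frac{5}{4}} = \left(6 + a\right) \frac{4}{5} = \frac{24}{5} + \frac{4 a}{5}$)
$l{\left(R \right)} = -4 - 202 R$ ($l{\left(R \right)} = -4 + 2 \left(- 101 R\right) = -4 - 202 R$)
$B = 6624$ ($B = \left(-4 - 202 \left(\frac{24}{5} + \frac{4}{5} \left(-5\right)\right)\right) \left(-40\right) = \left(-4 - 202 \left(\frac{24}{5} - 4\right)\right) \left(-40\right) = \left(-4 - \frac{808}{5}\right) \left(-40\right) = \left(- \frac{828}{5}\right) \left(-40\right) = 6624$)
$\frac{1}{B} = \frac{1}{6624}$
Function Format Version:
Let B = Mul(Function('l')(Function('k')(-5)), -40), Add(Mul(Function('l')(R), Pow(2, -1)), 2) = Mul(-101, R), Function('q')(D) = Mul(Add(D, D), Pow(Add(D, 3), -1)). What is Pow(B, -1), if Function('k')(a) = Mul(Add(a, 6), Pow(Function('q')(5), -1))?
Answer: Rational(1, 6624) ≈ 0.00015097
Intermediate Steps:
Function('q')(D) = Mul(2, D, Pow(Add(3, D), -1)) (Function('q')(D) = Mul(Mul(2, D), Pow(Add(3, D), -1)) = Mul(2, D, Pow(Add(3, D), -1)))
Function('k')(a) = Add(Rational(24, 5), Mul(Rational(4, 5), a)) (Function('k')(a) = Mul(Add(a, 6), Pow(Mul(2, 5, Pow(Add(3, 5), -1)), -1)) = Mul(Add(6, a), Pow(Mul(2, 5, Pow(8, -1)), -1)) = Mul(Add(6, a), Pow(Mul(2, 5, Rational(1, 8)), -1)) = Mul(Add(6, a), Pow(Rational(5, 4), -1)) = Mul(Add(6, a), Rational(4, 5)) = Add(Rational(24, 5), Mul(Rational(4, 5), a)))
Function('l')(R) = Add(-4, Mul(-202, R)) (Function('l')(R) = Add(-4, Mul(2, Mul(-101, R))) = Add(-4, Mul(-202, R)))
B = 6624 (B = Mul(Add(-4, Mul(-202, Add(Rational(24, 5), Mul(Rational(4, 5), -5)))), -40) = Mul(Add(-4, Mul(-202, Add(Rational(24, 5), -4))), -40) = Mul(Add(-4, Mul(-202, Rational(4, 5))), -40) = Mul(Add(-4, Rational(-808, 5)), -40) = Mul(Rational(-828, 5), -40) = 6624)
Pow(B, -1) = Pow(6624, -1) = Rational(1, 6624)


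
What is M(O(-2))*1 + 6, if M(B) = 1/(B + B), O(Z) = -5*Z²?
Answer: 239/40 ≈ 5.9750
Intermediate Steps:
M(B) = 1/(2*B)
M(O(-2))*1 + 6 = (1/(2*((-5*(-2)²))))*1 + 6 = (1/(2*((-5*4))))*1 + 6 = ((½)/(-20))*1 + 6 = ((½)*(-1/20))*1 + 6 = -1/40*1 + 6 = -1/40 + 6 = 239/40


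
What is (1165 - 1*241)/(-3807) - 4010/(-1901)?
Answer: 4503182/2412369 ≈ 1.8667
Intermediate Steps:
(1165 - 1*241)/(-3807) - 4010/(-1901) = (1165 - 241)*(-1/3807) - 4010*(-1/1901) = 924*(-1/3807) + 4010/1901 = -308/1269 + 4010/1901 = 4503182/2412369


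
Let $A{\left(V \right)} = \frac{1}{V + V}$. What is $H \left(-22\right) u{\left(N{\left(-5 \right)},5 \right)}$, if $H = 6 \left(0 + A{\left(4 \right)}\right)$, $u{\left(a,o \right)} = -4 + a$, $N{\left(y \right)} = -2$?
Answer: $99$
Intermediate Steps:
$A{\left(V \right)} = \frac{1}{2 V}$
$H = \frac{3}{4}$ ($H = 6 \left(0 + \frac{1}{2 \cdot 4}\right) = 6 \left(0 + \frac{1}{2} \cdot \frac{1}{4}\right) = 6 \left(0 + \frac{1}{8}\right) = 6 \cdot \frac{1}{8} = \frac{3}{4} \approx 0.75$)
$H \left(-22\right) u{\left(N{\left(-5 \right)},5 \right)} = \frac{3}{4} \left(-22\right) \left(-4 - 2\right) = \left(- \frac{33}{2}\right) \left(-6\right) = 99$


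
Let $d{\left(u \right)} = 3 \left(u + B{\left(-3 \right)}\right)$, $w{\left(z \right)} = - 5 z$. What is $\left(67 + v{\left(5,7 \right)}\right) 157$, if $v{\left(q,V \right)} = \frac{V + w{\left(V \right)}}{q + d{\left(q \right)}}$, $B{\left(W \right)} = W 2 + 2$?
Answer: $\frac{19939}{2} \approx 9969.5$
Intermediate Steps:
$B{\left(W \right)} = 2 + 2 W$ ($B{\left(W \right)} = 2 W + 2 = 2 + 2 W$)
$d{\left(u \right)} = -12 + 3 u$ ($d{\left(u \right)} = 3 \left(u + \left(2 + 2 \left(-3\right)\right)\right) = 3 \left(u + \left(2 - 6\right)\right) = 3 \left(u - 4\right) = 3 \left(-4 + u\right) = -12 + 3 u$)
$v{\left(q,V \right)} = - \frac{4 V}{-12 + 4 q}$ ($v{\left(q,V \right)} = \frac{V - 5 V}{q + \left(-12 + 3 q\right)} = \frac{\left(-4\right) V}{-12 + 4 q} = - \frac{4 V}{-12 + 4 q}$)
$\left(67 + v{\left(5,7 \right)}\right) 157 = \left(67 - \frac{7}{-3 + 5}\right) 157 = \left(67 - \frac{7}{2}\right) 157 = \frac{127}{2} \cdot 157 = \frac{19939}{2}$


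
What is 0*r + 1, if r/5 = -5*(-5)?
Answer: 1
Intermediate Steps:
r = 125 (r = 5*(-5*(-5)) = 5*25 = 125)
0*r + 1 = 0*125 + 1 = 0 + 1 = 1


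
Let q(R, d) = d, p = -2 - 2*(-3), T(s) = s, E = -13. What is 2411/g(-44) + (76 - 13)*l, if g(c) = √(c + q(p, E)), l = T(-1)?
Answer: -63 - 2411*I*√57/57 ≈ -63.0 - 319.34*I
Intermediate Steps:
l = -1
p = 4 (p = -2 + 6 = 4)
g(c) = √(-13 + c) (g(c) = √(c - 13) = √(-13 + c))
2411/g(-44) + (76 - 13)*l = 2411/(√(-13 - 44)) + (76 - 13)*(-1) = 2411/(√(-57)) + 63*(-1) = 2411/((I*√57)) - 63 = 2411*(-I*√57/57) - 63 = -2411*I*√57/57 - 63 = -63 - 2411*I*√57/57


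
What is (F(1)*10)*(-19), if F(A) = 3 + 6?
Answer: -1710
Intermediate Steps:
F(A) = 9
(F(1)*10)*(-19) = (9*10)*(-19) = 90*(-19) = -1710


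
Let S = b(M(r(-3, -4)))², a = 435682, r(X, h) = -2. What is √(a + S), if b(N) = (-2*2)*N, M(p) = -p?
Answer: √435746 ≈ 660.11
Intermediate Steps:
b(N) = -4*N
S = 64 (S = (-(-4)*(-2))² = (-4*2)² = (-8)² = 64)
√(a + S) = √(435682 + 64) = √435746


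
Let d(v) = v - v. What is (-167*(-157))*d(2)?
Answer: 0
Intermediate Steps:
d(v) = 0
(-167*(-157))*d(2) = -167*(-157)*0 = 26219*0 = 0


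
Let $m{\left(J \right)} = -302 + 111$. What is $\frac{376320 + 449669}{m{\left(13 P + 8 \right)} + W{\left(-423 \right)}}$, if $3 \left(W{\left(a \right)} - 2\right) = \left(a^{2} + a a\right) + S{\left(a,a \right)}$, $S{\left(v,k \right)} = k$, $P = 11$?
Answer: $\frac{825989}{118956} \approx 6.9436$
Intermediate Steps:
$W{\left(a \right)} = 2 + \frac{a}{3} + \frac{2 a^{2}}{3}$ ($W{\left(a \right)} = 2 + \frac{\left(a^{2} + a a\right) + a}{3} = 2 + \frac{\left(a^{2} + a^{2}\right) + a}{3} = 2 + \frac{2 a^{2} + a}{3} = 2 + \frac{a + 2 a^{2}}{3} = 2 + \left(\frac{a}{3} + \frac{2 a^{2}}{3}\right) = 2 + \frac{a}{3} + \frac{2 a^{2}}{3}$)
$m{\left(J \right)} = -191$
$\frac{376320 + 449669}{m{\left(13 P + 8 \right)} + W{\left(-423 \right)}} = \frac{376320 + 449669}{-191 + \left(2 + \frac{1}{3} \left(-423\right) + \frac{2 \left(-423\right)^{2}}{3}\right)} = \frac{825989}{-191 + \left(2 - 141 + \frac{2}{3} \cdot 178929\right)} = \frac{825989}{-191 + \left(2 - 141 + 119286\right)} = \frac{825989}{-191 + 119147} = \frac{825989}{118956}$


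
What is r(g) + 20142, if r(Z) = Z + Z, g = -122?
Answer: 19898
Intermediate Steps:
r(Z) = 2*Z
r(g) + 20142 = 2*(-122) + 20142 = -244 + 20142 = 19898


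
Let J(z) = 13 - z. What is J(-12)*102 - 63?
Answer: 2487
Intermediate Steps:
J(-12)*102 - 63 = (13 - 1*(-12))*102 - 63 = (13 + 12)*102 - 63 = 25*102 - 63 = 2550 - 63 = 2487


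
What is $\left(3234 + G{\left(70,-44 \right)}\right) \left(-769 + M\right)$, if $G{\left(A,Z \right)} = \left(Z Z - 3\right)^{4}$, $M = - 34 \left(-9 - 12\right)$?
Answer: $-767874252769525$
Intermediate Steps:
$M = 714$ ($M = \left(-34\right) \left(-21\right) = 714$)
$G{\left(A,Z \right)} = \left(-3 + Z^{2}\right)^{4}$ ($G{\left(A,Z \right)} = \left(Z^{2} - 3\right)^{4} = \left(-3 + Z^{2}\right)^{4}$)
$\left(3234 + G{\left(70,-44 \right)}\right) \left(-769 + M\right) = \left(3234 + \left(-3 + \left(-44\right)^{2}\right)^{4}\right) \left(-769 + 714\right) = \left(3234 + \left(-3 + 1936\right)^{4}\right) \left(-55\right) = \left(3234 + 1933^{4}\right) \left(-55\right) = \left(3234 + 13961350047121\right) \left(-55\right) = 13961350050355 \left(-55\right) = -767874252769525$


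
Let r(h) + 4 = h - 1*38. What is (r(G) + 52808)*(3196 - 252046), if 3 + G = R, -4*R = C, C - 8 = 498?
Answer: -13098593025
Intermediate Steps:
C = 506 (C = 8 + 498 = 506)
R = -253/2 (R = -¼*506 = -253/2 ≈ -126.50)
G = -259/2 (G = -3 - 253/2 = -259/2 ≈ -129.50)
r(h) = -42 + h (r(h) = -4 + (h - 1*38) = -4 + (h - 38) = -4 + (-38 + h) = -42 + h)
(r(G) + 52808)*(3196 - 252046) = ((-42 - 259/2) + 52808)*(3196 - 252046) = (-343/2 + 52808)*(-248850) = (105273/2)*(-248850) = -13098593025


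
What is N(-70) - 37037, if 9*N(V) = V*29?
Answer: -335363/9 ≈ -37263.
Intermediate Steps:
N(V) = 29*V/9 (N(V) = (V*29)/9 = (29*V)/9 = 29*V/9)
N(-70) - 37037 = (29/9)*(-70) - 37037 = -2030/9 - 37037 = -335363/9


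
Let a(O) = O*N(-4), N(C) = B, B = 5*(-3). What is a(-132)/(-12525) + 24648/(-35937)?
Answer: -8441588/10002465 ≈ -0.84395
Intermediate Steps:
B = -15
N(C) = -15
a(O) = -15*O (a(O) = O*(-15) = -15*O)
a(-132)/(-12525) + 24648/(-35937) = -15*(-132)/(-12525) + 24648/(-35937) = 1980*(-1/12525) + 24648*(-1/35937) = -132/835 - 8216/11979 = -8441588/10002465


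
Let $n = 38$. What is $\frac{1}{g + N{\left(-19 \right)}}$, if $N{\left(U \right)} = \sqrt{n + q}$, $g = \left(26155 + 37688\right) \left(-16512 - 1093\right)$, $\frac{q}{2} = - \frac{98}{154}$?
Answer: $- \frac{12363516165}{13896048360201482071} - \frac{2 \sqrt{1111}}{13896048360201482071} \approx -8.8971 \cdot 10^{-10}$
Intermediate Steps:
$q = - \frac{14}{11}$ ($q = 2 \left(- \frac{98}{154}\right) = 2 \left(\left(-98\right) \frac{1}{154}\right) = 2 \left(- \frac{7}{11}\right) = - \frac{14}{11} \approx -1.2727$)
$g = -1123956015$ ($g = 63843 \left(-17605\right) = -1123956015$)
$N{\left(U \right)} = \frac{2 \sqrt{1111}}{11}$ ($N{\left(U \right)} = \sqrt{38 - \frac{14}{11}} = \sqrt{\frac{404}{11}} = \frac{2 \sqrt{1111}}{11}$)
$\frac{1}{g + N{\left(-19 \right)}} = \frac{1}{-1123956015 + \frac{2 \sqrt{1111}}{11}}$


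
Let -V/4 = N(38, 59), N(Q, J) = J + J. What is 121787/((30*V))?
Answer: -121787/14160 ≈ -8.6008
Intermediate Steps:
N(Q, J) = 2*J
V = -472 (V = -8*59 = -4*118 = -472)
121787/((30*V)) = 121787/((30*(-472))) = 121787/(-14160) = 121787*(-1/14160) = -121787/14160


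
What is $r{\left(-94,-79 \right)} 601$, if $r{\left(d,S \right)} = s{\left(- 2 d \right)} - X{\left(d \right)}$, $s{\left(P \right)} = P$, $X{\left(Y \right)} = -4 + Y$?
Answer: $171886$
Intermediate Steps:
$r{\left(d,S \right)} = 4 - 3 d$ ($r{\left(d,S \right)} = - 2 d - \left(-4 + d\right) = 4 - 3 d$)
$r{\left(-94,-79 \right)} 601 = \left(4 - -282\right) 601 = \left(4 + 282\right) 601 = 286 \cdot 601 = 171886$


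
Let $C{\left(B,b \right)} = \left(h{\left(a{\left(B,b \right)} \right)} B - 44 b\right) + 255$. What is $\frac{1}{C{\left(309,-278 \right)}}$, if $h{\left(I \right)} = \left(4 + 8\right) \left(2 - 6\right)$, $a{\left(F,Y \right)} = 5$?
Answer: $- \frac{1}{2345} \approx -0.00042644$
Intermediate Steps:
$h{\left(I \right)} = -48$ ($h{\left(I \right)} = 12 \left(-4\right) = -48$)
$C{\left(B,b \right)} = 255 - 48 B - 44 b$ ($C{\left(B,b \right)} = \left(- 48 B - 44 b\right) + 255 = 255 - 48 B - 44 b$)
$\frac{1}{C{\left(309,-278 \right)}} = \frac{1}{255 - 14832 - -12232} = \frac{1}{255 - 14832 + 12232} = \frac{1}{-2345} = - \frac{1}{2345}$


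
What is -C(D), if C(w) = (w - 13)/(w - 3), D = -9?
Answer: -11/6 ≈ -1.8333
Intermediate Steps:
C(w) = (-13 + w)/(-3 + w)
-C(D) = -(-13 - 9)/(-3 - 9) = -(-22)/(-12) = -(-1)*(-22)/12 = -1*11/6 = -11/6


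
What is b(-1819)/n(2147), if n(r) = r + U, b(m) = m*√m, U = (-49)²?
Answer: -1819*I*√1819/4548 ≈ -17.058*I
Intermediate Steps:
U = 2401
b(m) = m^(3/2)
n(r) = 2401 + r (n(r) = r + 2401 = 2401 + r)
b(-1819)/n(2147) = (-1819)^(3/2)/(2401 + 2147) = -1819*I*√1819/4548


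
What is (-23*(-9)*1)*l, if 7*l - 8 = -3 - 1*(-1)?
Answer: 1242/7 ≈ 177.43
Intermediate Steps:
l = 6/7 (l = 8/7 + (-3 - 1*(-1))/7 = 8/7 + (-3 + 1)/7 = 8/7 + (⅐)*(-2) = 8/7 - 2/7 = 6/7 ≈ 0.85714)
(-23*(-9)*1)*l = (-23*(-9)*1)*(6/7) = (207*1)*(6/7) = 207*(6/7) = 1242/7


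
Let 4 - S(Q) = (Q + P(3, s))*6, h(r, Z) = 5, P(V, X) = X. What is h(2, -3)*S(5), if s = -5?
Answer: 20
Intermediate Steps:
S(Q) = 34 - 6*Q (S(Q) = 4 - (Q - 5)*6 = 4 - (-5 + Q)*6 = 4 - (-30 + 6*Q) = 4 + (30 - 6*Q) = 34 - 6*Q)
h(2, -3)*S(5) = 5*(34 - 6*5) = 5*(34 - 30) = 5*4 = 20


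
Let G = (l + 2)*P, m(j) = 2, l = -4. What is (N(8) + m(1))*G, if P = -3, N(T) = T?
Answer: 60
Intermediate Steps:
G = 6 (G = (-4 + 2)*(-3) = -2*(-3) = 6)
(N(8) + m(1))*G = (8 + 2)*6 = 10*6 = 60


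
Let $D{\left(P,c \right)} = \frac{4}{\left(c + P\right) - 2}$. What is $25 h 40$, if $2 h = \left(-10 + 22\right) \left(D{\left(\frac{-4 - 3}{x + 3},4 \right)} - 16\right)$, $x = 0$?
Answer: $-168000$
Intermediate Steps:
$D{\left(P,c \right)} = \frac{4}{-2 + P + c}$ ($D{\left(P,c \right)} = \frac{4}{\left(P + c\right) - 2} = \frac{4}{-2 + P + c}$)
$h = -168$ ($h = \frac{\left(-10 + 22\right) \left(\frac{4}{-2 + \frac{-4 - 3}{0 + 3} + 4} - 16\right)}{2} = \frac{12 \left(\frac{4}{-2 - \frac{7}{3} + 4} - 16\right)}{2} = \frac{12 \left(\frac{4}{- \frac{1}{3}} - 16\right)}{2} = \frac{12 \left(4 \left(-3\right) - 16\right)}{2} = \frac{12 \left(-12 - 16\right)}{2} = \frac{12 \left(-28\right)}{2} = \frac{1}{2} \left(-336\right) = -168$)
$25 h 40 = 25 \left(-168\right) 40 = \left(-4200\right) 40 = -168000$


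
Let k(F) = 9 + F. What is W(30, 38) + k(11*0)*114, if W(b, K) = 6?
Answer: 1032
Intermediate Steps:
W(30, 38) + k(11*0)*114 = 6 + (9 + 11*0)*114 = 6 + (9 + 0)*114 = 6 + 9*114 = 6 + 1026 = 1032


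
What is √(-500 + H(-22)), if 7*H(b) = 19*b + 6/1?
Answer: 2*I*√6846/7 ≈ 23.64*I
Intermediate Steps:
H(b) = 6/7 + 19*b/7 (H(b) = (19*b + 6/1)/7 = (19*b + 6*1)/7 = (19*b + 6)/7 = (6 + 19*b)/7 = 6/7 + 19*b/7)
√(-500 + H(-22)) = √(-500 + (6/7 + (19/7)*(-22))) = √(-500 + (6/7 - 418/7)) = √(-500 - 412/7) = √(-3912/7) = 2*I*√6846/7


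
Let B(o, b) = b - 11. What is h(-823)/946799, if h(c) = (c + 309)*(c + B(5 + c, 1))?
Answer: 61166/135257 ≈ 0.45222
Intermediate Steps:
B(o, b) = -11 + b
h(c) = (-10 + c)*(309 + c) (h(c) = (c + 309)*(c + (-11 + 1)) = (309 + c)*(c - 10) = (309 + c)*(-10 + c) = (-10 + c)*(309 + c))
h(-823)/946799 = (-3090 + (-823)**2 + 299*(-823))/946799 = (-3090 + 677329 - 246077)*(1/946799) = 428162*(1/946799) = 61166/135257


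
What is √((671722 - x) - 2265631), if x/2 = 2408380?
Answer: I*√6410669 ≈ 2531.9*I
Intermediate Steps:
x = 4816760 (x = 2*2408380 = 4816760)
√((671722 - x) - 2265631) = √((671722 - 1*4816760) - 2265631) = √((671722 - 4816760) - 2265631) = √(-4145038 - 2265631) = √(-6410669) = I*√6410669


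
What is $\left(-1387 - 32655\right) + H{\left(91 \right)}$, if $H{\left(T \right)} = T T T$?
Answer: $719529$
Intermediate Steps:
$H{\left(T \right)} = T^{3}$ ($H{\left(T \right)} = T^{2} T = T^{3}$)
$\left(-1387 - 32655\right) + H{\left(91 \right)} = \left(-1387 - 32655\right) + 91^{3} = -34042 + 753571 = 719529$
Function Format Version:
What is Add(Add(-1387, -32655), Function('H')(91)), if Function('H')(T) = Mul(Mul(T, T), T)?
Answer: 719529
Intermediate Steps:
Function('H')(T) = Pow(T, 3) (Function('H')(T) = Mul(Pow(T, 2), T) = Pow(T, 3))
Add(Add(-1387, -32655), Function('H')(91)) = Add(Add(-1387, -32655), Pow(91, 3)) = Add(-34042, 753571) = 719529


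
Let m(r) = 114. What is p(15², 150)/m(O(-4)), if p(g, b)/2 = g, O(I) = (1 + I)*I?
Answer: 75/19 ≈ 3.9474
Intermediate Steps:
O(I) = I*(1 + I)
p(g, b) = 2*g
p(15², 150)/m(O(-4)) = (2*15²)/114 = (2*225)*(1/114) = 450*(1/114) = 75/19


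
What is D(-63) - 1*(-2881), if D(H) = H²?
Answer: 6850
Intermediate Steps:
D(-63) - 1*(-2881) = (-63)² - 1*(-2881) = 3969 + 2881 = 6850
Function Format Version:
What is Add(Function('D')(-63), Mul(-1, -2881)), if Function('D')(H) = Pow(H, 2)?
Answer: 6850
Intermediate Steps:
Add(Function('D')(-63), Mul(-1, -2881)) = Add(Pow(-63, 2), Mul(-1, -2881)) = Add(3969, 2881) = 6850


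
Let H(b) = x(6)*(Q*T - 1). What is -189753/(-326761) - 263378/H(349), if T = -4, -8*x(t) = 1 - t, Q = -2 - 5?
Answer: -688467652609/44112735 ≈ -15607.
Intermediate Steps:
Q = -7
x(t) = -⅛ + t/8 (x(t) = -(1 - t)/8 = -⅛ + t/8)
H(b) = 135/8 (H(b) = (-⅛ + (⅛)*6)*(-7*(-4) - 1) = (-⅛ + ¾)*(28 - 1) = (5/8)*27 = 135/8)
-189753/(-326761) - 263378/H(349) = -189753/(-326761) - 263378/135/8 = -189753*(-1/326761) - 263378*8/135 = 189753/326761 - 2107024/135 = -688467652609/44112735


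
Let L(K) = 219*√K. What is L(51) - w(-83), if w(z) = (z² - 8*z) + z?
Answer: -7470 + 219*√51 ≈ -5906.0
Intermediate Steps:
w(z) = z² - 7*z
L(51) - w(-83) = 219*√51 - (-83)*(-7 - 83) = 219*√51 - (-83)*(-90) = 219*√51 - 1*7470 = 219*√51 - 7470 = -7470 + 219*√51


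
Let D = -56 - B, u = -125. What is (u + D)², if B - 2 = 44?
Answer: 51529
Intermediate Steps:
B = 46 (B = 2 + 44 = 46)
D = -102 (D = -56 - 1*46 = -56 - 46 = -102)
(u + D)² = (-125 - 102)² = (-227)² = 51529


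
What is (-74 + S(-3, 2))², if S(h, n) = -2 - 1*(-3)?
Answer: 5329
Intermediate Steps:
S(h, n) = 1 (S(h, n) = -2 + 3 = 1)
(-74 + S(-3, 2))² = (-74 + 1)² = (-73)² = 5329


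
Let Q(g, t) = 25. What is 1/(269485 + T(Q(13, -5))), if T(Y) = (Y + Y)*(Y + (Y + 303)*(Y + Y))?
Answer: 1/1090735 ≈ 9.1681e-7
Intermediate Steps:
T(Y) = 2*Y*(Y + 2*Y*(303 + Y)) (T(Y) = (2*Y)*(Y + (303 + Y)*(2*Y)) = (2*Y)*(Y + 2*Y*(303 + Y)) = 2*Y*(Y + 2*Y*(303 + Y)))
1/(269485 + T(Q(13, -5))) = 1/(269485 + 25²*(1214 + 4*25)) = 1/(269485 + 625*(1214 + 100)) = 1/(269485 + 625*1314) = 1/(269485 + 821250) = 1/1090735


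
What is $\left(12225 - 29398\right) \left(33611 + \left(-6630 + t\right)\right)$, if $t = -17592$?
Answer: $-161237297$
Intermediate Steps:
$\left(12225 - 29398\right) \left(33611 + \left(-6630 + t\right)\right) = \left(12225 - 29398\right) \left(33611 - 24222\right) = - 17173 \left(33611 - 24222\right) = \left(-17173\right) 9389 = -161237297$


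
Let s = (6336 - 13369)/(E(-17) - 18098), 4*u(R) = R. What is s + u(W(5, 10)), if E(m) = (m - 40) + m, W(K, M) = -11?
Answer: -10735/4543 ≈ -2.3630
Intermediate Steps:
u(R) = R/4
E(m) = -40 + 2*m (E(m) = (-40 + m) + m = -40 + 2*m)
s = 7033/18172 (s = (6336 - 13369)/((-40 + 2*(-17)) - 18098) = -7033/((-40 - 34) - 18098) = -7033/(-74 - 18098) = -7033/(-18172) = -7033*(-1/18172) = 7033/18172 ≈ 0.38702)
s + u(W(5, 10)) = 7033/18172 + (¼)*(-11) = 7033/18172 - 11/4 = -10735/4543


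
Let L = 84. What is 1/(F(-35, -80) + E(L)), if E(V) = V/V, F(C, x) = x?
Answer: -1/79 ≈ -0.012658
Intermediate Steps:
E(V) = 1
1/(F(-35, -80) + E(L)) = 1/(-80 + 1) = 1/(-79) = -1/79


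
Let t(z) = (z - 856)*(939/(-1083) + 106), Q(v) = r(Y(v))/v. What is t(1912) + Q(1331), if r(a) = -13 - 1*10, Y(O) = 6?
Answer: 53344299505/480491 ≈ 1.1102e+5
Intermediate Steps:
r(a) = -23 (r(a) = -13 - 10 = -23)
Q(v) = -23/v
t(z) = -32487768/361 + 37953*z/361 (t(z) = (-856 + z)*(939*(-1/1083) + 106) = (-856 + z)*(-313/361 + 106) = (-856 + z)*(37953/361) = -32487768/361 + 37953*z/361)
t(1912) + Q(1331) = (-32487768/361 + (37953/361)*1912) - 23/1331 = (-32487768/361 + 72566136/361) - 23*1/1331 = 40078368/361 - 23/1331 = 53344299505/480491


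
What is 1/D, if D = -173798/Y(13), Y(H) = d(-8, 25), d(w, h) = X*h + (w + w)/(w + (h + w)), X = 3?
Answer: -659/1564182 ≈ -0.00042131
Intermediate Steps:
d(w, h) = 3*h + 2*w/(h + 2*w) (d(w, h) = 3*h + (w + w)/(w + (h + w)) = 3*h + (2*w)/(h + 2*w) = 3*h + 2*w/(h + 2*w))
Y(H) = 659/9 (Y(H) = (2*(-8) + 3*25**2 + 6*25*(-8))/(25 + 2*(-8)) = (-16 + 3*625 - 1200)/(25 - 16) = (-16 + 1875 - 1200)/9 = (1/9)*659 = 659/9)
D = -1564182/659 (D = -173798/659/9 = -173798*9/659 = -1564182/659 ≈ -2373.6)
1/D = 1/(-1564182/659) = -659/1564182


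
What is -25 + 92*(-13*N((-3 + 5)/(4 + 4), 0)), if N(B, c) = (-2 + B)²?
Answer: -14751/4 ≈ -3687.8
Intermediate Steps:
-25 + 92*(-13*N((-3 + 5)/(4 + 4), 0)) = -25 + 92*(-13*(-2 + (-3 + 5)/(4 + 4))²) = -25 + 92*(-13*(-2 + 2/8)²) = -25 + 92*(-13*(-2 + 2*(⅛))²) = -25 + 92*(-13*(-2 + ¼)²) = -25 + 92*(-13*(-7/4)²) = -25 + 92*(-13*49/16) = -25 + 92*(-637/16) = -25 - 14651/4 = -14751/4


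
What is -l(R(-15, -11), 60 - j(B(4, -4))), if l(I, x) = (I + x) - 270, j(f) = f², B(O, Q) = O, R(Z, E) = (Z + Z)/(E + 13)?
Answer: 241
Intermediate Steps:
R(Z, E) = 2*Z/(13 + E) (R(Z, E) = (2*Z)/(13 + E) = 2*Z/(13 + E))
l(I, x) = -270 + I + x
-l(R(-15, -11), 60 - j(B(4, -4))) = -(-270 + 2*(-15)/(13 - 11) + (60 - 1*4²)) = -(-270 + 2*(-15)/2 + (60 - 1*16)) = -(-270 + 2*(-15)*(½) + (60 - 16)) = -(-270 - 15 + 44) = -1*(-241) = 241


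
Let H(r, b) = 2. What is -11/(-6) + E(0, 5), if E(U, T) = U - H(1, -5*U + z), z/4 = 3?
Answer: -⅙ ≈ -0.16667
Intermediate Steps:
z = 12 (z = 4*3 = 12)
E(U, T) = -2 + U (E(U, T) = U - 1*2 = U - 2 = -2 + U)
-11/(-6) + E(0, 5) = -11/(-6) + (-2 + 0) = -⅙*(-11) - 2 = 11/6 - 2 = -⅙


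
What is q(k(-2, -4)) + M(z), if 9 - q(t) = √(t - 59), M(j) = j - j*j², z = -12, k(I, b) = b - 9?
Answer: 1725 - 6*I*√2 ≈ 1725.0 - 8.4853*I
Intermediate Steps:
k(I, b) = -9 + b
M(j) = j - j³
q(t) = 9 - √(-59 + t) (q(t) = 9 - √(t - 59) = 9 - √(-59 + t))
q(k(-2, -4)) + M(z) = (9 - √(-59 + (-9 - 4))) + (-12 - 1*(-12)³) = (9 - √(-59 - 13)) + (-12 - 1*(-1728)) = (9 - √(-72)) + (-12 + 1728) = (9 - 6*I*√2) + 1716 = 1725 - 6*I*√2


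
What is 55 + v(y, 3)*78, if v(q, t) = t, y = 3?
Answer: 289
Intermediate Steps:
55 + v(y, 3)*78 = 55 + 3*78 = 55 + 234 = 289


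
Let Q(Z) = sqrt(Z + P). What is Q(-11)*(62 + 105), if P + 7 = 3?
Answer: 167*I*sqrt(15) ≈ 646.79*I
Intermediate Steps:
P = -4 (P = -7 + 3 = -4)
Q(Z) = sqrt(-4 + Z) (Q(Z) = sqrt(Z - 4) = sqrt(-4 + Z))
Q(-11)*(62 + 105) = sqrt(-4 - 11)*(62 + 105) = sqrt(-15)*167 = (I*sqrt(15))*167 = 167*I*sqrt(15)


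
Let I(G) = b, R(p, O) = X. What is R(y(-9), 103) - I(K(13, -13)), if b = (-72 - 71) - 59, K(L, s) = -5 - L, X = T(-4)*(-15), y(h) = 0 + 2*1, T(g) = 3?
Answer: 157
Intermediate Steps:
y(h) = 2 (y(h) = 0 + 2 = 2)
X = -45 (X = 3*(-15) = -45)
R(p, O) = -45
b = -202 (b = -143 - 59 = -202)
I(G) = -202
R(y(-9), 103) - I(K(13, -13)) = -45 - 1*(-202) = -45 + 202 = 157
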